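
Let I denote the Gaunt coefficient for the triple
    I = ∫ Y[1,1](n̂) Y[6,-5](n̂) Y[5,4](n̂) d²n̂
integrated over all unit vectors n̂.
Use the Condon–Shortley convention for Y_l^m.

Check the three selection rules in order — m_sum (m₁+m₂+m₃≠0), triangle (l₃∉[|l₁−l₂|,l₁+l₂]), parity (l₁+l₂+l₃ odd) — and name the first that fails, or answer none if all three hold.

azimuthal sum: 1 − 5 + 4 = 0  ✓
5 ≤ 5 ≤ 7 (triangle on l)  ✓
L = 1 + 6 + 5 = 12 (even)  ✓

none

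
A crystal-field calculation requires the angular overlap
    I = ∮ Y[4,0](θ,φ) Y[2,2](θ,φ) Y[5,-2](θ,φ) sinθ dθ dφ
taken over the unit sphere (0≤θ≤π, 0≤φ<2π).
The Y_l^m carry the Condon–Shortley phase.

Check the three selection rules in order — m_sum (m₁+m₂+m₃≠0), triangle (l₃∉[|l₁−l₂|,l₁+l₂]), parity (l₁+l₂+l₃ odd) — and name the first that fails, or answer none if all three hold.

parity

azimuthal sum: 0 + 2 − 2 = 0  ✓
2 ≤ 5 ≤ 6 (triangle on l)  ✓
L = 4 + 2 + 5 = 11 (odd)  ✗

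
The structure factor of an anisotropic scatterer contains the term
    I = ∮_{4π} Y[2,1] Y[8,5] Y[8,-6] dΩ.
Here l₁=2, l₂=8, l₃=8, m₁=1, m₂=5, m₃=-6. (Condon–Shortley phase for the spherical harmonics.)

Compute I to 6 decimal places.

0.193241

m-sum 0 ✓  L=18 even ✓  6≤8≤10 ✓
Π(2lᵢ+1) = 5×17×17 = 1445
triangle coeff Δ(2,8,8) = 1/348840
Σ_t [0,2]: t=0:+1/116121600 t=1:−1/25401600 t=2:+1/116121600 = -1/45158400
(3j)²=24/1615 [(2 8 8; 0 0 0)], sign=-1
Σ_t [0,1]: t=0:+1/12454041600 t=1:−1/1916006400 = -1/2264371200
(3j)²=847/38760 [(2 8 8; 1 5 -6)], sign=-1
⇒ 4πI² = 847/1805
I = (+1)√(847/1805/(4π)) = 0.19324051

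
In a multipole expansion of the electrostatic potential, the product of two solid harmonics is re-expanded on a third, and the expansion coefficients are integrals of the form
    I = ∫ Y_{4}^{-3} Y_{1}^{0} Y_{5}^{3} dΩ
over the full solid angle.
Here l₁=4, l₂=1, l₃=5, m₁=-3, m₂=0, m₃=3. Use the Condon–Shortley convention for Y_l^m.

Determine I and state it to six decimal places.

-0.196426

Rules hold: Σm=0, L=10 even, 3≤5≤5.
N = 9·3·11 = 297
Δ = 0!·8!·2!/11! = 1/495
Racah Σ t=0..0: t=0:+1/576 = 1/576
⇒ 3j(4 1 5; 0 0 0)² = 5/99, sgn -1
Racah Σ t=0..0: t=0:+1/5040 = 1/5040
⇒ 3j(4 1 5; -3 0 3)² = 16/495, sgn +1
4πI² = N·(3j₀)²·(3jₘ)² = 16/33
I = -1·√(0.484848/4π) = -0.19642560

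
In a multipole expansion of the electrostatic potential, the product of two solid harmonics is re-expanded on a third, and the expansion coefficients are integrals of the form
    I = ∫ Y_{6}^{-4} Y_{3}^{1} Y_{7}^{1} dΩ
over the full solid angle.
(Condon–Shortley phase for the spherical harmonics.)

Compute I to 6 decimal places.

Σmᵢ = -2 ≠ 0, so the φ-integral vanishes; I = 0

0.000000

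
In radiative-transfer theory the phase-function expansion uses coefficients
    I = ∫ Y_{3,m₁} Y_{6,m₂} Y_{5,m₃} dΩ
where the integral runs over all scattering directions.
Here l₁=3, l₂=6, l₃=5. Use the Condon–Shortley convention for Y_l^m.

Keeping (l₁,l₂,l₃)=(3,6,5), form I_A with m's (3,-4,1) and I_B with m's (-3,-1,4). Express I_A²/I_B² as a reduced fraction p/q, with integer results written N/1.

l's match ⇒ only the (l;m) 3-j factors differ between A and B.
A: triangle coeff Δ(3,6,5) = 1/675675; Σ_t [0,0]: t=0:+1/69120 = 1/69120; (3j)²=4/143 [(3 6 5; 3 -4 1)], sign=+1
B: triangle coeff Δ(3,6,5) = 1/675675; Σ_t [4,4]: t=4:+1/241920 = 1/241920; (3j)²=4/1001 [(3 6 5; -3 -1 4)], sign=-1
I_A²/I_B² = (4/143)/(4/1001) = 7/1

7/1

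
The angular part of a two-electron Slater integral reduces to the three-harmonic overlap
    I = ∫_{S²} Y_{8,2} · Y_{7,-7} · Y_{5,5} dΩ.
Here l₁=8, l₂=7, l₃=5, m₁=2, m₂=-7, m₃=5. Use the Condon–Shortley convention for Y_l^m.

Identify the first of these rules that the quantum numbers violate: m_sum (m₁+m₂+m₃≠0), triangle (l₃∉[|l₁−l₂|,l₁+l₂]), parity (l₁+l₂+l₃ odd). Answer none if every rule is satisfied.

none

Σmᵢ = 0  ✓
l₃∈[|l₁−l₂|,l₁+l₂]=[1,15], have l₃=5  ✓
Σlᵢ = 20 ⇒ even  ✓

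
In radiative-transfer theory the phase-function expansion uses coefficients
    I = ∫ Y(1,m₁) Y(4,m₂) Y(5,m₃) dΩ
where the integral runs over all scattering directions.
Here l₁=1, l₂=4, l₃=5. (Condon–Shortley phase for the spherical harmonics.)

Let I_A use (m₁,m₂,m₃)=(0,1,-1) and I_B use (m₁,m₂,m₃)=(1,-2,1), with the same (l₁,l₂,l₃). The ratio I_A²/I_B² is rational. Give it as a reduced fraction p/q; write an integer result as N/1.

Shared (l₁,l₂,l₃)=(1,4,5): N and (l;000)² cancel in I_A²/I_B².
A: Δ = 0!·2!·8!/11! = 1/495; Racah Σ t=0..0: t=0:+1/720 = 1/720; ⇒ 3j(1 4 5; 0 1 -1)² = 8/165, sgn +1
B: Δ = 0!·2!·8!/11! = 1/495; Racah Σ t=0..0: t=0:+1/2880 = 1/2880; ⇒ 3j(1 4 5; 1 -2 1)² = 2/165, sgn +1
I_A²/I_B² = (8/165)/(2/165) = 4/1

4/1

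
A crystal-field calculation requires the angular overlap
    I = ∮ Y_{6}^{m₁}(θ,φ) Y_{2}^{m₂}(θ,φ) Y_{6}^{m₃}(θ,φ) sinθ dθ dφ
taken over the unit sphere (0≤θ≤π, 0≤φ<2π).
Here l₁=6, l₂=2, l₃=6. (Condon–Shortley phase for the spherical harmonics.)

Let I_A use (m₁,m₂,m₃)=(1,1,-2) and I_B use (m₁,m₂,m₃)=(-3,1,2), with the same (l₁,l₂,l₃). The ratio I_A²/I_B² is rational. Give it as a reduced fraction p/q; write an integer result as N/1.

l's match ⇒ only the (l;m) 3-j factors differ between A and B.
A: triangle coeff Δ(6,2,6) = 1/90090; Σ_t [1,2]: t=1:−1/34560 t=2:+1/60480 = -1/80640; (3j)²=6/1001 [(6 2 6; 1 1 -2)], sign=-1
B: triangle coeff Δ(6,2,6) = 1/90090; Σ_t [1,2]: t=1:−1/161280 t=2:+1/60480 = 1/96768; (3j)²=15/1001 [(6 2 6; -3 1 2)], sign=+1
I_A²/I_B² = (6/1001)/(15/1001) = 2/5

2/5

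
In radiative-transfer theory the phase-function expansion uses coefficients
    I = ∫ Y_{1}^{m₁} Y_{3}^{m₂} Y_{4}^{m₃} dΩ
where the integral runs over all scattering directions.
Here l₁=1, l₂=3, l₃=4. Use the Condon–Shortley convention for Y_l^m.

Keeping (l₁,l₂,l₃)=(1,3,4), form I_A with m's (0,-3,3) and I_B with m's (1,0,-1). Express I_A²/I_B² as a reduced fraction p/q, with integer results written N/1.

l's match ⇒ only the (l;m) 3-j factors differ between A and B.
A: triangle coeff Δ(1,3,4) = 1/252; Σ_t [0,0]: t=0:+1/720 = 1/720; (3j)²=1/36 [(1 3 4; 0 -3 3)], sign=-1
B: triangle coeff Δ(1,3,4) = 1/252; Σ_t [0,0]: t=0:+1/72 = 1/72; (3j)²=5/126 [(1 3 4; 1 0 -1)], sign=-1
I_A²/I_B² = (1/36)/(5/126) = 7/10

7/10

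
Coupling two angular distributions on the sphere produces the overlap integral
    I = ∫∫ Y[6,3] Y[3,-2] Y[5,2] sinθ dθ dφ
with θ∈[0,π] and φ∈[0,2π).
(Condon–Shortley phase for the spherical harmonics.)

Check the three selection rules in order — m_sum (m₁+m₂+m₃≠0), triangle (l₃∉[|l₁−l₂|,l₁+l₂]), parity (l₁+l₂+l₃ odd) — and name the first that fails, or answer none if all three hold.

azimuthal sum: 3 − 2 + 2 = 3  ✗
3 ≤ 5 ≤ 9 (triangle on l)
L = 6 + 3 + 5 = 14 (even)

m_sum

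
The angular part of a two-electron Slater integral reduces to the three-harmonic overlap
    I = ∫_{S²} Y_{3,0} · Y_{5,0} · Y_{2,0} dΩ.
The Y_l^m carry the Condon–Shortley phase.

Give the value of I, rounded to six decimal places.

m-sum 0 ✓  L=10 even ✓  2≤2≤8 ✓
Π(2lᵢ+1) = 7×11×5 = 385
triangle coeff Δ(3,5,2) = 1/2310
Σ_t [3,3]: t=3:−1/144 = -1/144
(3j)²=10/231 [(3 5 2; 0 0 0)], sign=-1
(m-triple is (0,0,0) — same symbol as above.)
⇒ 4πI² = 500/693
I = (+1)√(500/693/(4π)) = 0.23961470

0.239615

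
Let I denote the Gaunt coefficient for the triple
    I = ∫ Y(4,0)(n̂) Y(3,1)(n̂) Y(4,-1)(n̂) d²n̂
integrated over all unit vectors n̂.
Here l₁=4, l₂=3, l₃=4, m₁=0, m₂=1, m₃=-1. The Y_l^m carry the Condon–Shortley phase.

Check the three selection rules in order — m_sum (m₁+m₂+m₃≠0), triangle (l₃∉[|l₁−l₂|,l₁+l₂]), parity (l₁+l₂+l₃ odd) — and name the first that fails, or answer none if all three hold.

azimuthal sum: 0 + 1 − 1 = 0  ✓
1 ≤ 4 ≤ 7 (triangle on l)  ✓
L = 4 + 3 + 4 = 11 (odd)  ✗

parity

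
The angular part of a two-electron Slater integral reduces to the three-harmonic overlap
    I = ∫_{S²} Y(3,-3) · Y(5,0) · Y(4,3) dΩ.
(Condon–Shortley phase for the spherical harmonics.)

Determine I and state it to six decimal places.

Checks pass: Σm=0; 12 even; l₃=4∈[2,8].
(2·3+1)(2·5+1)(2·4+1) = 693
Δ: 4! 2! 6! / 13! → 1/180180
sum: t=1:−1/576 t=2:+1/144 t=3:−1/576 = 1/288
3j²(3 5 4; 0 0 0) = Δ·Π!·Σ² = 20/1001  (sign +1)
sum: t=4:+1/5760 = 1/5760
3j²(3 5 4; -3 0 3) = Δ·Π!·Σ² = 5/572  (sign -1)
combine: 4πI² = 693·20/1001·5/572 = 225/1859
take √, sign -1: I = -0.09814013

-0.098140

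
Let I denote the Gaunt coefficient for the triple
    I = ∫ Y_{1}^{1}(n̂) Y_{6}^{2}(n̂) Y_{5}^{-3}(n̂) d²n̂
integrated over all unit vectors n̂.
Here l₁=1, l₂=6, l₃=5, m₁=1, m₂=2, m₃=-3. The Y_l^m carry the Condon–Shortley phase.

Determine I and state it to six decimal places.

0.100084

Rules hold: Σm=0, L=12 even, 5≤5≤7.
N = 3·13·11 = 429
Δ = 2!·0!·10!/13! = 1/858
Racah Σ t=1..1: t=1:−1/14400 = -1/14400
⇒ 3j(1 6 5; 0 0 0)² = 6/143, sgn +1
Racah Σ t=0..0: t=0:+1/161280 = 1/161280
⇒ 3j(1 6 5; 1 2 -3)² = 1/143, sgn +1
4πI² = N·(3j₀)²·(3jₘ)² = 18/143
I = +1·√(0.125874/4π) = 0.10008369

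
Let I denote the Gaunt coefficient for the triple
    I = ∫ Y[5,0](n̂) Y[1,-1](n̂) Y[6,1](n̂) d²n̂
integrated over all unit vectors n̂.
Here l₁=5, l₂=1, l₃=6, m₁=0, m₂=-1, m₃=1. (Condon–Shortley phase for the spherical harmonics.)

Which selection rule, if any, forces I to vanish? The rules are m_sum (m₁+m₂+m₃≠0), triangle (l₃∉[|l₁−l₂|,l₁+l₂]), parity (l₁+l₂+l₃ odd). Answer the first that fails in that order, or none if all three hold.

none

azimuthal sum: 0 − 1 + 1 = 0  ✓
4 ≤ 6 ≤ 6 (triangle on l)  ✓
L = 5 + 1 + 6 = 12 (even)  ✓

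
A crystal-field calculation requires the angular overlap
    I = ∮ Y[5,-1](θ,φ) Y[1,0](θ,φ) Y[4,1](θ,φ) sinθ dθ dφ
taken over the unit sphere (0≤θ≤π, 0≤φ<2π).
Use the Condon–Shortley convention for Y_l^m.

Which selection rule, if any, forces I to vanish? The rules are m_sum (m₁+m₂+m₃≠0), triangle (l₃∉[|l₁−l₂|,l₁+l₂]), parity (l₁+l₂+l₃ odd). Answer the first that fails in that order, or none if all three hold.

none

m₁+m₂+m₃ = -1 + 0 + 1 = 0  ✓
triangle: |5−1|=4 ≤ l₃=4 ≤ 5+1=6  ✓
parity: l₁+l₂+l₃ = 10 is even  ✓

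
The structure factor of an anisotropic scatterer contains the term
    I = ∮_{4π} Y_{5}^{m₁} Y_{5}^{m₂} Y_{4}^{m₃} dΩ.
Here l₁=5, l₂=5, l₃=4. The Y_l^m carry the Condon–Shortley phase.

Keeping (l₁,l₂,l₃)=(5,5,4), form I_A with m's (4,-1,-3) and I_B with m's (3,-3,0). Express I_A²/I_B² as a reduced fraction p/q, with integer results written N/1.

Shared (l₁,l₂,l₃)=(5,5,4): N and (l;000)² cancel in I_A²/I_B².
A: Δ = 6!·4!·4!/15! = 1/3153150; Racah Σ t=0..1: t=0:+1/103680 t=1:−1/17280 = -1/20736; ⇒ 3j(5 5 4; 4 -1 -3)² = 10/429, sgn +1
B: Δ = 6!·4!·4!/15! = 1/3153150; Racah Σ t=0..2: t=0:+1/11520 t=1:−1/4320 t=2:+1/27648 = -1/9216; ⇒ 3j(5 5 4; 3 -3 0)² = 2/143, sgn -1
I_A²/I_B² = (10/429)/(2/143) = 5/3

5/3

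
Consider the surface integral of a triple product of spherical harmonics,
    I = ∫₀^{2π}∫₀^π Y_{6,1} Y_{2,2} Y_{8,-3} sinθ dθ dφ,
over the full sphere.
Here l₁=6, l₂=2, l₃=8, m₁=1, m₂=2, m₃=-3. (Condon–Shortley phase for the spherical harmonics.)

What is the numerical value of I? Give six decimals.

m-sum 0 ✓  L=16 even ✓  4≤8≤8 ✓
Π(2lᵢ+1) = 13×5×17 = 1105
triangle coeff Δ(6,2,8) = 1/30940
Σ_t [0,0]: t=0:+1/2073600 = 1/2073600
(3j)²=28/1105 [(6 2 8; 0 0 0)], sign=+1
Σ_t [0,0]: t=0:+1/14515200 = 1/14515200
(3j)²=33/3094 [(6 2 8; 1 2 -3)], sign=-1
⇒ 4πI² = 66/221
I = (-1)√(66/221/(4π)) = -0.15415972

-0.154160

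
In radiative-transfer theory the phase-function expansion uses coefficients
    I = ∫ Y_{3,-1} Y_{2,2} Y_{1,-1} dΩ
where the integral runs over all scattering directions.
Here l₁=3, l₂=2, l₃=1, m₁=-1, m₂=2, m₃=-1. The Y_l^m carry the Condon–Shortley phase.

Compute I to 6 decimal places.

-0.082589

Rules hold: Σm=0, L=6 even, 1≤1≤5.
N = 7·5·3 = 105
Δ = 4!·2!·0!/7! = 1/105
Racah Σ t=2..2: t=2:+1/4 = 1/4
⇒ 3j(3 2 1; 0 0 0)² = 3/35, sgn -1
Racah Σ t=4..4: t=4:+1/48 = 1/48
⇒ 3j(3 2 1; -1 2 -1)² = 1/105, sgn +1
4πI² = N·(3j₀)²·(3jₘ)² = 3/35
I = -1·√(0.0857143/4π) = -0.08258890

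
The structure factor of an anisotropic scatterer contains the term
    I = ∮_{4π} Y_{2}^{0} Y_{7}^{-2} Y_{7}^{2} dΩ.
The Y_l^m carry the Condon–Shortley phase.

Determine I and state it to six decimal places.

0.125586

Rules hold: Σm=0, L=16 even, 5≤7≤9.
N = 5·15·15 = 1125
Δ = 2!·2!·12!/17! = 1/185640
Racah Σ t=0..2: t=0:+1/2419200 t=1:−1/518400 t=2:+1/2419200 = -1/907200
⇒ 3j(2 7 7; 0 0 0)² = 56/3315, sgn +1
Racah Σ t=0..2: t=0:+1/2419200 t=1:−1/967680 t=2:+1/8709120 = -11/21772800
⇒ 3j(2 7 7; 0 -2 2)² = 242/23205, sgn +1
4πI² = N·(3j₀)²·(3jₘ)² = 9680/48841
I = +1·√(0.198194/4π) = 0.12558578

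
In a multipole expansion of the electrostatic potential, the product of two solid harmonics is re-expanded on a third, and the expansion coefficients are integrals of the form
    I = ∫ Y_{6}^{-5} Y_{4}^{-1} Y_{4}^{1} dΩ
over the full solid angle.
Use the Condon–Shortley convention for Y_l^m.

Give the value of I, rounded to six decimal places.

0.000000

Σmᵢ = -5 ≠ 0, so the φ-integral vanishes; I = 0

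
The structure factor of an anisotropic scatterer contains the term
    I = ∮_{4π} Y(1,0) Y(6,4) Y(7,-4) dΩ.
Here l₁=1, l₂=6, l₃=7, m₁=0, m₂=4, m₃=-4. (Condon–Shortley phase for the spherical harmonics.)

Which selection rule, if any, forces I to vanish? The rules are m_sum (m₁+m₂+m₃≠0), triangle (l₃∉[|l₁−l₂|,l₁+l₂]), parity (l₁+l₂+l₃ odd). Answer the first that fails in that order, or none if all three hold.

none

m₁+m₂+m₃ = 0 + 4 − 4 = 0  ✓
triangle: |1−6|=5 ≤ l₃=7 ≤ 1+6=7  ✓
parity: l₁+l₂+l₃ = 14 is even  ✓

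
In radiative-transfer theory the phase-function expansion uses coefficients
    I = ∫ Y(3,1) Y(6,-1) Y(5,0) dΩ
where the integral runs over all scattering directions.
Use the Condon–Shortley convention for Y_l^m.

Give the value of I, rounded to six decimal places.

m-sum 0 ✓  L=14 even ✓  3≤5≤9 ✓
Π(2lᵢ+1) = 7×13×11 = 1001
triangle coeff Δ(3,6,5) = 1/675675
Σ_t [1,3]: t=1:−1/8640 t=2:+1/2304 t=3:−1/8640 = 7/34560
(3j)²=7/429 [(3 6 5; 0 0 0)], sign=-1
Σ_t [0,2]: t=0:+1/34560 t=1:−1/3456 t=2:+1/5760 = -1/11520
(3j)²=2/429 [(3 6 5; 1 -1 0)], sign=+1
⇒ 4πI² = 98/1287
I = (-1)√(98/1287/(4π)) = -0.07784287

-0.077843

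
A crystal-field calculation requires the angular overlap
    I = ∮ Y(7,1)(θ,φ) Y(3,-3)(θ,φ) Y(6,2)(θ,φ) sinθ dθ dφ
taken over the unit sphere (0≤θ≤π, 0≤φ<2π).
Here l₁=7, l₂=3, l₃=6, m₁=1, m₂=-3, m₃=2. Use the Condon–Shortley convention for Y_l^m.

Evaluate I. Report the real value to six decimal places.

0.147021

Checks pass: Σm=0; 16 even; l₃=6∈[4,10].
(2·7+1)(2·3+1)(2·6+1) = 1365
Δ: 4! 10! 2! / 17! → 1/2042040
sum: t=1:−1/207360 t=2:+1/57600 t=3:−1/207360 = 1/129600
3j²(7 3 6; 0 0 0) = Δ·Π!·Σ² = 168/12155  (sign +1)
sum: t=0:+1/829440 = 1/829440
3j²(7 3 6; 1 -3 2) = Δ·Π!·Σ² = 35/2431  (sign +1)
combine: 4πI² = 1365·168/12155·35/2431 = 123480/454597
take √, sign +1: I = 0.14702124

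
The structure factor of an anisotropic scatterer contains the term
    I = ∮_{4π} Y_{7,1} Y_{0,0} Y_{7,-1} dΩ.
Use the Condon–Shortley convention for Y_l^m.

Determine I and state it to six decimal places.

Rules hold: Σm=0, L=14 even, 7≤7≤7.
N = 15·1·15 = 225
Δ = 0!·14!·0!/15! = 1/15
Racah Σ t=0..0: t=0:+1/25401600 = 1/25401600
⇒ 3j(7 0 7; 0 0 0)² = 1/15, sgn -1
Racah Σ t=0..0: t=0:+1/29030400 = 1/29030400
⇒ 3j(7 0 7; 1 0 -1)² = 1/15, sgn +1
4πI² = N·(3j₀)²·(3jₘ)² = 1/1
I = -1·√(1/4π) = -0.28209479

-0.282095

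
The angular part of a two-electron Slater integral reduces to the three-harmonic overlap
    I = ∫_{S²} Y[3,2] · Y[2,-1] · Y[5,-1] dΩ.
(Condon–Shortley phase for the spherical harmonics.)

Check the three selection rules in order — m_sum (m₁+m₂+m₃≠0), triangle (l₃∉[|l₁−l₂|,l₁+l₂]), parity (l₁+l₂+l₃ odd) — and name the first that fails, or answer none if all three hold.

none

azimuthal sum: 2 − 1 − 1 = 0  ✓
1 ≤ 5 ≤ 5 (triangle on l)  ✓
L = 3 + 2 + 5 = 10 (even)  ✓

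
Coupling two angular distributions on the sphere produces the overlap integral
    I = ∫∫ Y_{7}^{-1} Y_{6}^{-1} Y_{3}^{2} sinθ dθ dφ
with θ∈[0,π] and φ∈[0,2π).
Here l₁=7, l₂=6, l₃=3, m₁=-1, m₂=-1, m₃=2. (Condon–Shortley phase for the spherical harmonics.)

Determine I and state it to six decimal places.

0.132863

Checks pass: Σm=0; 16 even; l₃=3∈[1,13].
(2·7+1)(2·6+1)(2·3+1) = 1365
Δ: 10! 4! 2! / 17! → 1/2042040
sum: t=4:+1/207360 t=5:−1/57600 t=6:+1/207360 = -1/129600
3j²(7 6 3; 0 0 0) = Δ·Π!·Σ² = 168/12155  (sign +1)
sum: t=4:+1/414720 t=5:−1/172800 = -7/2073600
3j²(7 6 3; -1 -1 2) = Δ·Π!·Σ² = 343/29172  (sign +1)
combine: 4πI² = 1365·168/12155·343/29172 = 100842/454597
take √, sign +1: I = 0.13286253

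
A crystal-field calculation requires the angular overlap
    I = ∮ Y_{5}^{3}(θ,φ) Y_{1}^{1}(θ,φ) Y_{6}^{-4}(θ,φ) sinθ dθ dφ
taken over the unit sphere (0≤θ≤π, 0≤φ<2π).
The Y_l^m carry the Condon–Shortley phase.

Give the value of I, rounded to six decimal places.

0.274090

Rules hold: Σm=0, L=12 even, 4≤6≤6.
N = 11·3·13 = 429
Δ = 0!·10!·2!/13! = 1/858
Racah Σ t=0..0: t=0:+1/14400 = 1/14400
⇒ 3j(5 1 6; 0 0 0)² = 6/143, sgn +1
Racah Σ t=0..0: t=0:+1/161280 = 1/161280
⇒ 3j(5 1 6; 3 1 -4)² = 15/286, sgn +1
4πI² = N·(3j₀)²·(3jₘ)² = 135/143
I = +1·√(0.944056/4π) = 0.27409047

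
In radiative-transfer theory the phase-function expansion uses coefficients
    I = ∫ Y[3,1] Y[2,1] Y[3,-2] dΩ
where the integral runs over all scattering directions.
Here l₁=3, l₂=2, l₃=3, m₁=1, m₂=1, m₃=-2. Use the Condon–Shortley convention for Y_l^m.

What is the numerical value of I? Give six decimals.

0.162868

m-sum 0 ✓  L=8 even ✓  1≤3≤5 ✓
Π(2lᵢ+1) = 7×5×7 = 245
triangle coeff Δ(3,2,3) = 1/3780
Σ_t [0,2]: t=0:+1/24 t=1:−1/4 t=2:+1/24 = -1/6
(3j)²=4/105 [(3 2 3; 0 0 0)], sign=+1
Σ_t [1,2]: t=1:−1/12 t=2:+1/48 = -1/16
(3j)²=1/28 [(3 2 3; 1 1 -2)], sign=+1
⇒ 4πI² = 1/3
I = (+1)√(1/3/(4π)) = 0.16286750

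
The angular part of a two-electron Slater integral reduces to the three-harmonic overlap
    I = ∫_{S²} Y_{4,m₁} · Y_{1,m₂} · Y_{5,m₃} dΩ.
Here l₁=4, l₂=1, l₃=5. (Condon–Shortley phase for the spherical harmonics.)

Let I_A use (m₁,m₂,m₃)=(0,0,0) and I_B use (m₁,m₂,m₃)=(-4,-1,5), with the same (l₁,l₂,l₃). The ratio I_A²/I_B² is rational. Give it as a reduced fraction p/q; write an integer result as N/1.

Same 4,1,5: normalisation and zero-m 3j drop out of the ratio.
A: Δ: 0! 8! 2! / 11! → 1/495; sum: t=0:+1/576 = 1/576; 3j²(4 1 5; 0 0 0) = Δ·Π!·Σ² = 5/99  (sign -1)
B: Δ: 0! 8! 2! / 11! → 1/495; sum: t=0:+1/80640 = 1/80640; 3j²(4 1 5; -4 -1 5) = Δ·Π!·Σ² = 1/11  (sign +1)
I_A²/I_B² = (5/99)/(1/11) = 5/9

5/9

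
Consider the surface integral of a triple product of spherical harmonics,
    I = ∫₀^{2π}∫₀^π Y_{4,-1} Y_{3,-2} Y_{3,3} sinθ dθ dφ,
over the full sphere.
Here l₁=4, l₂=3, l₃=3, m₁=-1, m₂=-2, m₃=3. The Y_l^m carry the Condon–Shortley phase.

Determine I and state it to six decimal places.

0.140463

Checks pass: Σm=0; 10 even; l₃=3∈[1,7].
(2·4+1)(2·3+1)(2·3+1) = 441
Δ: 4! 4! 2! / 11! → 1/34650
sum: t=1:−1/72 t=2:+1/16 t=3:−1/72 = 5/144
3j²(4 3 3; 0 0 0) = Δ·Π!·Σ² = 2/77  (sign -1)
sum: t=1:−1/288 = -1/288
3j²(4 3 3; -1 -2 3) = Δ·Π!·Σ² = 5/231  (sign -1)
combine: 4πI² = 441·2/77·5/231 = 30/121
take √, sign +1: I = 0.14046335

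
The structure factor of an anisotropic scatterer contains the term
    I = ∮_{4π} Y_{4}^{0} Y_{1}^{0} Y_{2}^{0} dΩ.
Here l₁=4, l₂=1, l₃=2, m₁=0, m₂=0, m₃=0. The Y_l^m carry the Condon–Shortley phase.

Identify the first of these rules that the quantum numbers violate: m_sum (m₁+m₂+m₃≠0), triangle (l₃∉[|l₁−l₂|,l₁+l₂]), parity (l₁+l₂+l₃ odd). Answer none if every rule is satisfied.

triangle

m₁+m₂+m₃ = 0 + 0 + 0 = 0  ✓
triangle: |4−1|=3 ≤ l₃=2 ≤ 4+1=5  ✗
parity: l₁+l₂+l₃ = 7 is odd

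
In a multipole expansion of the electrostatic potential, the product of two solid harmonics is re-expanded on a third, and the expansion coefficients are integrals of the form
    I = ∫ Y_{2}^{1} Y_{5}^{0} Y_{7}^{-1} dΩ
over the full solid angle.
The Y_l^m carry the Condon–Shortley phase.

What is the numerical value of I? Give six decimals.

-0.207724

m-sum 0 ✓  L=14 even ✓  3≤7≤7 ✓
Π(2lᵢ+1) = 5×11×15 = 825
triangle coeff Δ(2,5,7) = 1/15015
Σ_t [0,0]: t=0:+1/57600 = 1/57600
(3j)²=21/715 [(2 5 7; 0 0 0)], sign=-1
Σ_t [0,0]: t=0:+1/86400 = 1/86400
(3j)²=16/715 [(2 5 7; 1 0 -1)], sign=+1
⇒ 4πI² = 1008/1859
I = (-1)√(1008/1859/(4π)) = -0.20772350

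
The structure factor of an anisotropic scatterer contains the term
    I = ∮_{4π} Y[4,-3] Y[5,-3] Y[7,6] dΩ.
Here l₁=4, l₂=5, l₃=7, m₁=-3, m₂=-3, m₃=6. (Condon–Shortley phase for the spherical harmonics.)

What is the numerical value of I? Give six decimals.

Rules hold: Σm=0, L=16 even, 1≤7≤9.
N = 9·11·15 = 1485
Δ = 2!·6!·8!/17! = 1/6126120
Racah Σ t=0..2: t=0:+1/69120 t=1:−1/20736 t=2:+1/69120 = -1/51840
⇒ 3j(4 5 7; 0 0 0)² = 280/21879, sgn +1
Racah Σ t=1..2: t=1:−1/3628800 t=2:+1/9676800 = -1/5806080
⇒ 3j(4 5 7; -3 -3 6)² = 5/408, sgn +1
4πI² = N·(3j₀)²·(3jₘ)² = 875/3757
I = +1·√(0.232899/4π) = 0.13613773

0.136138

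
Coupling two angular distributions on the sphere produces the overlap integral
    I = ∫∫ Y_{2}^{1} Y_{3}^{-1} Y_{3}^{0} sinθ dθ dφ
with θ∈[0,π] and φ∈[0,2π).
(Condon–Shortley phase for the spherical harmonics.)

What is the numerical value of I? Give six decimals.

-0.059471

Checks pass: Σm=0; 8 even; l₃=3∈[1,5].
(2·2+1)(2·3+1)(2·3+1) = 245
Δ: 2! 2! 4! / 9! → 1/3780
sum: t=0:+1/24 t=1:−1/4 t=2:+1/24 = -1/6
3j²(2 3 3; 0 0 0) = Δ·Π!·Σ² = 4/105  (sign +1)
sum: t=0:+1/8 t=1:−1/12 = 1/24
3j²(2 3 3; 1 -1 0) = Δ·Π!·Σ² = 1/210  (sign -1)
combine: 4πI² = 245·4/105·1/210 = 2/45
take √, sign -1: I = -0.05947080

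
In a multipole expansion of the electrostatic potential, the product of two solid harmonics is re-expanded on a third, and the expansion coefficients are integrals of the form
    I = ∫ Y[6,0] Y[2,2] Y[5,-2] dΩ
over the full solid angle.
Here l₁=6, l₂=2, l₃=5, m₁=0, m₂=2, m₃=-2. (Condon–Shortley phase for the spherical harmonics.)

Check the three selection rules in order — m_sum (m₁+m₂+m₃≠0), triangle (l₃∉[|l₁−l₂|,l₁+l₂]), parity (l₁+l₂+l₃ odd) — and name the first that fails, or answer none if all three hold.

parity

azimuthal sum: 0 + 2 − 2 = 0  ✓
4 ≤ 5 ≤ 8 (triangle on l)  ✓
L = 6 + 2 + 5 = 13 (odd)  ✗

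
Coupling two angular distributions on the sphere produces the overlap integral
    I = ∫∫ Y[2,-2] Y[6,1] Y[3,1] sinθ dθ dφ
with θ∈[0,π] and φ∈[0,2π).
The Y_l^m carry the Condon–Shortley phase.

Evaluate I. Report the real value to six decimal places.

0.000000

l₃=3 ∉ [4,8] — triangle fails ⇒ I = 0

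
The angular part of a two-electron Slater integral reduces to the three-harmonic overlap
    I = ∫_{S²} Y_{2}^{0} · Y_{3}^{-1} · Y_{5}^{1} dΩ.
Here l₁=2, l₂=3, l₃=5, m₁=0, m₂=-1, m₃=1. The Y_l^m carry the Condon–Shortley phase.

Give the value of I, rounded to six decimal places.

m-sum 0 ✓  L=10 even ✓  1≤5≤5 ✓
Π(2lᵢ+1) = 5×7×11 = 385
triangle coeff Δ(2,3,5) = 1/2310
Σ_t [0,0]: t=0:+1/144 = 1/144
(3j)²=10/231 [(2 3 5; 0 0 0)], sign=-1
Σ_t [0,0]: t=0:+1/192 = 1/192
(3j)²=3/77 [(2 3 5; 0 -1 1)], sign=+1
⇒ 4πI² = 50/77
I = (-1)√(50/77/(4π)) = -0.22731846

-0.227318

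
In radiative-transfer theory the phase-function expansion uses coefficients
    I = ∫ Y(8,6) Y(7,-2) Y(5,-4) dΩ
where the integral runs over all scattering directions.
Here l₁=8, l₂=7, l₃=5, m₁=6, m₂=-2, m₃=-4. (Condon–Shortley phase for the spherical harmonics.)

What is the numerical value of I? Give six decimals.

-0.146782

Checks pass: Σm=0; 20 even; l₃=5∈[1,15].
(2·8+1)(2·7+1)(2·5+1) = 2805
Δ: 10! 6! 4! / 21! → 1/814773960
sum: t=3:−1/87091200 t=4:+1/4976640 t=5:−1/2073600 t=6:+1/4976640 t=7:−1/87091200 = -1/9676800
3j²(8 7 5; 0 0 0) = Δ·Π!·Σ² = 360/46189  (sign +1)
sum: t=1:−1/1045094400 t=2:+1/348364800 = 1/522547200
3j²(8 7 5; 6 -2 -4) = Δ·Π!·Σ² = 4/323  (sign -1)
combine: 4πI² = 2805·360/46189·4/323 = 21600/79781
take √, sign -1: I = -0.14678180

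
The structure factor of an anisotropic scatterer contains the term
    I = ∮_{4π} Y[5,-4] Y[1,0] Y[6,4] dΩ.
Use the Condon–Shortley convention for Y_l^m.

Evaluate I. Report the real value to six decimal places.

0.182727

m-sum 0 ✓  L=12 even ✓  4≤6≤6 ✓
Π(2lᵢ+1) = 11×3×13 = 429
triangle coeff Δ(5,1,6) = 1/858
Σ_t [0,0]: t=0:+1/14400 = 1/14400
(3j)²=6/143 [(5 1 6; 0 0 0)], sign=+1
Σ_t [0,0]: t=0:+1/362880 = 1/362880
(3j)²=10/429 [(5 1 6; -4 0 4)], sign=+1
⇒ 4πI² = 60/143
I = (+1)√(60/143/(4π)) = 0.18272698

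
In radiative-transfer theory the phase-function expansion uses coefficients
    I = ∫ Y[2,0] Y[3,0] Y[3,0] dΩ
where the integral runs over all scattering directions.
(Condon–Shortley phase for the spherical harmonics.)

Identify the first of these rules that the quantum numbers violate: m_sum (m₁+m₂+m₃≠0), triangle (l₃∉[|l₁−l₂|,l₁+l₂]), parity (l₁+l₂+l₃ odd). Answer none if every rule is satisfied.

Σmᵢ = 0  ✓
l₃∈[|l₁−l₂|,l₁+l₂]=[1,5], have l₃=3  ✓
Σlᵢ = 8 ⇒ even  ✓

none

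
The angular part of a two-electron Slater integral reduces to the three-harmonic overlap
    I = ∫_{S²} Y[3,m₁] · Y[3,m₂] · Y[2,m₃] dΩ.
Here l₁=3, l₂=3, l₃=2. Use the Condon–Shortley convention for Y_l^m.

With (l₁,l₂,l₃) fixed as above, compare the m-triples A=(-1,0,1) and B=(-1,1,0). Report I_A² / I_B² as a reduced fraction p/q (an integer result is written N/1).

l's match ⇒ only the (l;m) 3-j factors differ between A and B.
A: triangle coeff Δ(3,3,2) = 1/3780; Σ_t [2,3]: t=2:+1/8 t=3:−1/12 = 1/24; (3j)²=1/210 [(3 3 2; -1 0 1)], sign=-1
B: triangle coeff Δ(3,3,2) = 1/3780; Σ_t [2,4]: t=2:+1/16 t=3:−1/6 t=4:+1/96 = -3/32; (3j)²=3/140 [(3 3 2; -1 1 0)], sign=-1
I_A²/I_B² = (1/210)/(3/140) = 2/9

2/9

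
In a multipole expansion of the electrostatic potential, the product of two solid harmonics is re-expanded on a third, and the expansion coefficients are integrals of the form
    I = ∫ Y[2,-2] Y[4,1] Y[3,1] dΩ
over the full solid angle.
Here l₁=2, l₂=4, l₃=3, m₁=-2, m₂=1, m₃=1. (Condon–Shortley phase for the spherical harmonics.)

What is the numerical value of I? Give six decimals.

0.000000

l₁+l₂+l₃=9 is odd: 3j(l;000)=0 ⇒ I=0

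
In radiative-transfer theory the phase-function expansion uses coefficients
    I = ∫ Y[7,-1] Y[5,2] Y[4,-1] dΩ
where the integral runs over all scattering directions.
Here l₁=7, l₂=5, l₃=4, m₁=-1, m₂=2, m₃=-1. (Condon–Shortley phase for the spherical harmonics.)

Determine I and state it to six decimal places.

m-sum 0 ✓  L=16 even ✓  2≤4≤12 ✓
Π(2lᵢ+1) = 15×11×9 = 1485
triangle coeff Δ(7,5,4) = 1/6126120
Σ_t [3,5]: t=3:−1/69120 t=4:+1/20736 t=5:−1/69120 = 1/51840
(3j)²=280/21879 [(7 5 4; 0 0 0)], sign=+1
Σ_t [5,7]: t=5:−1/51840 t=6:+1/69120 t=7:−1/1209600 = -41/7257600
(3j)²=1681/510510 [(7 5 4; -1 2 -1)], sign=+1
⇒ 4πI² = 33620/537251
I = (+1)√(33620/537251/(4π)) = 0.07056759

0.070568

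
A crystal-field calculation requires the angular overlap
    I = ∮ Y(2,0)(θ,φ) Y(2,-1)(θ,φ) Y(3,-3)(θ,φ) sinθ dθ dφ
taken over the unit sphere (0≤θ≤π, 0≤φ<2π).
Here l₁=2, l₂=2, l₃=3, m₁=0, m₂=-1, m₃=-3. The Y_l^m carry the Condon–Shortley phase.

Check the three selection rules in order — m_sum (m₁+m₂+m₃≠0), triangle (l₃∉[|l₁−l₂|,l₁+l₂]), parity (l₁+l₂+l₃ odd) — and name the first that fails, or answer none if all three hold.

Σmᵢ = -4  ✗
l₃∈[|l₁−l₂|,l₁+l₂]=[0,4], have l₃=3
Σlᵢ = 7 ⇒ odd

m_sum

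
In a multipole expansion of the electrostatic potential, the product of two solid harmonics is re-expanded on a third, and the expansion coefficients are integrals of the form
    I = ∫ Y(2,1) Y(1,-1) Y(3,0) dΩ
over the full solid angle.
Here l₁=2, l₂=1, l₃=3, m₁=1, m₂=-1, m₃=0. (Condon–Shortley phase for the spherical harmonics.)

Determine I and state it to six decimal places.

Rules hold: Σm=0, L=6 even, 1≤3≤3.
N = 5·3·7 = 105
Δ = 0!·4!·2!/7! = 1/105
Racah Σ t=0..0: t=0:+1/4 = 1/4
⇒ 3j(2 1 3; 0 0 0)² = 3/35, sgn -1
Racah Σ t=0..0: t=0:+1/12 = 1/12
⇒ 3j(2 1 3; 1 -1 0)² = 1/35, sgn -1
4πI² = N·(3j₀)²·(3jₘ)² = 9/35
I = +1·√(0.257143/4π) = 0.14304817

0.143048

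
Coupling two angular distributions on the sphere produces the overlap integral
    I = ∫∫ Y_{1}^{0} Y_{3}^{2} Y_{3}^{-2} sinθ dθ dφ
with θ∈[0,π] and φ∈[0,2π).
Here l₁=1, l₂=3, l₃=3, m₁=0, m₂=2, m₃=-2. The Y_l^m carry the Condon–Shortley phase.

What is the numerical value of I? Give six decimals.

l₁+l₂+l₃=7 is odd: 3j(l;000)=0 ⇒ I=0

0.000000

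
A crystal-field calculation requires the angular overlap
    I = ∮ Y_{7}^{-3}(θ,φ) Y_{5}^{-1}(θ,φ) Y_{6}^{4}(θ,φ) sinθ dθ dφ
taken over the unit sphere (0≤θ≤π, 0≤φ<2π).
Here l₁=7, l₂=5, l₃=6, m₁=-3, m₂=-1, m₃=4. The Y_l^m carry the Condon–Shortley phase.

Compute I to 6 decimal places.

0.058141

Rules hold: Σm=0, L=18 even, 2≤6≤12.
N = 15·11·13 = 2145
Δ = 6!·8!·4!/19! = 1/174594420
Racah Σ t=1..5: t=1:−1/4147200 t=2:+1/207360 t=3:−1/82944 t=4:+1/207360 t=5:−1/4147200 = -1/345600
⇒ 3j(7 5 6; 0 0 0)² = 420/46189, sgn -1
Racah Σ t=2..4: t=2:+1/7741440 t=3:−1/1088640 t=4:+1/1658880 = -13/69672960
⇒ 3j(7 5 6; -3 -1 4)² = 325/149226, sgn -1
4πI² = N·(3j₀)²·(3jₘ)² = 48750/1147619
I = +1·√(0.0424793/4π) = 0.05814114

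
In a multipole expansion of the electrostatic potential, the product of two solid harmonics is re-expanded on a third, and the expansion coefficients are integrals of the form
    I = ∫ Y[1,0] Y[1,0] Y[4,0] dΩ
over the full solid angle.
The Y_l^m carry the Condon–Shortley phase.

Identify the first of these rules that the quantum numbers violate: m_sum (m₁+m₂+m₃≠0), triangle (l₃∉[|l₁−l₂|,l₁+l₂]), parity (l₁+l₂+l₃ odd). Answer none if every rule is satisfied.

Σmᵢ = 0  ✓
l₃∈[|l₁−l₂|,l₁+l₂]=[0,2], have l₃=4  ✗
Σlᵢ = 6 ⇒ even

triangle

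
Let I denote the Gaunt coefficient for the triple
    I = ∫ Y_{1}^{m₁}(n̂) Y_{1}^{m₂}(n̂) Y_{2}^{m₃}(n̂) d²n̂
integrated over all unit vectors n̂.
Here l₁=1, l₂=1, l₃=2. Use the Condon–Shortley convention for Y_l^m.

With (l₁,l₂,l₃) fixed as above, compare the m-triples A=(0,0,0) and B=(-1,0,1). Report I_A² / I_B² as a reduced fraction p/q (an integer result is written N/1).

4/3

Shared (l₁,l₂,l₃)=(1,1,2): N and (l;000)² cancel in I_A²/I_B².
A: Δ = 0!·2!·2!/5! = 1/30; Racah Σ t=0..0: t=0:+1/1 = 1/1; ⇒ 3j(1 1 2; 0 0 0)² = 2/15, sgn +1
B: Δ = 0!·2!·2!/5! = 1/30; Racah Σ t=0..0: t=0:+1/2 = 1/2; ⇒ 3j(1 1 2; -1 0 1)² = 1/10, sgn -1
I_A²/I_B² = (2/15)/(1/10) = 4/3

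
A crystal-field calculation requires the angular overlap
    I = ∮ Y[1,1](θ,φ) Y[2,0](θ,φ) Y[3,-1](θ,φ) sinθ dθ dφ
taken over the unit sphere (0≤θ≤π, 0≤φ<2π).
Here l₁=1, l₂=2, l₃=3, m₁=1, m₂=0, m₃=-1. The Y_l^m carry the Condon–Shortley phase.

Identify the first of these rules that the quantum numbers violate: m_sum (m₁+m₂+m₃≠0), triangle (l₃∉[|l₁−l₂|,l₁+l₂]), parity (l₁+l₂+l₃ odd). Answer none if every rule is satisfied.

azimuthal sum: 1 + 0 − 1 = 0  ✓
1 ≤ 3 ≤ 3 (triangle on l)  ✓
L = 1 + 2 + 3 = 6 (even)  ✓

none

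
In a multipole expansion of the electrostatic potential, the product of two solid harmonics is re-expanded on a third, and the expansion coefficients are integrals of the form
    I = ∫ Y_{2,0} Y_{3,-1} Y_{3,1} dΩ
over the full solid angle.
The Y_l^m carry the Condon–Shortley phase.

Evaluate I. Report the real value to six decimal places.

Checks pass: Σm=0; 8 even; l₃=3∈[1,5].
(2·2+1)(2·3+1)(2·3+1) = 245
Δ: 2! 2! 4! / 9! → 1/3780
sum: t=0:+1/24 t=1:−1/4 t=2:+1/24 = -1/6
3j²(2 3 3; 0 0 0) = Δ·Π!·Σ² = 4/105  (sign +1)
sum: t=0:+1/16 t=1:−1/6 t=2:+1/96 = -3/32
3j²(2 3 3; 0 -1 1) = Δ·Π!·Σ² = 3/140  (sign -1)
combine: 4πI² = 245·4/105·3/140 = 1/5
take √, sign -1: I = -0.12615663

-0.126157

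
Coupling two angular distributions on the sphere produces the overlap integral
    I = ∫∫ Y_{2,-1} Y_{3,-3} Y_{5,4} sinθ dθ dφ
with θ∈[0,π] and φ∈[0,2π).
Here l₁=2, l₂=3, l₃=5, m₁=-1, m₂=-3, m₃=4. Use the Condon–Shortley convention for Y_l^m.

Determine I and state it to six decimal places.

Rules hold: Σm=0, L=10 even, 1≤5≤5.
N = 5·7·11 = 385
Δ = 0!·4!·6!/11! = 1/2310
Racah Σ t=0..0: t=0:+1/144 = 1/144
⇒ 3j(2 3 5; 0 0 0)² = 10/231, sgn -1
Racah Σ t=0..0: t=0:+1/4320 = 1/4320
⇒ 3j(2 3 5; -1 -3 4)² = 2/55, sgn -1
4πI² = N·(3j₀)²·(3jₘ)² = 20/33
I = +1·√(0.606061/4π) = 0.21961050

0.219610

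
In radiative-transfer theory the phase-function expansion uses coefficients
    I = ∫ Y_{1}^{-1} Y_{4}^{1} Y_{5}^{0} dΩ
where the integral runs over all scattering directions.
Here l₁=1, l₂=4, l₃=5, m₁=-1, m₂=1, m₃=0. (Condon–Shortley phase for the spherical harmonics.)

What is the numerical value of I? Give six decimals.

m-sum 0 ✓  L=10 even ✓  3≤5≤5 ✓
Π(2lᵢ+1) = 3×9×11 = 297
triangle coeff Δ(1,4,5) = 1/495
Σ_t [0,0]: t=0:+1/576 = 1/576
(3j)²=5/99 [(1 4 5; 0 0 0)], sign=-1
Σ_t [0,0]: t=0:+1/1440 = 1/1440
(3j)²=2/99 [(1 4 5; -1 1 0)], sign=-1
⇒ 4πI² = 10/33
I = (+1)√(10/33/(4π)) = 0.15528807

0.155288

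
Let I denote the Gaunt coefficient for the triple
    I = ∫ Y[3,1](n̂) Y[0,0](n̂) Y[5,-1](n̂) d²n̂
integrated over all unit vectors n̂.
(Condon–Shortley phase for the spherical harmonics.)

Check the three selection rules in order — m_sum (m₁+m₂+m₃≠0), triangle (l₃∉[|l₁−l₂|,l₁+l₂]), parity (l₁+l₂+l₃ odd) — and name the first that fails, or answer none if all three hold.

Σmᵢ = 0  ✓
l₃∈[|l₁−l₂|,l₁+l₂]=[3,3], have l₃=5  ✗
Σlᵢ = 8 ⇒ even

triangle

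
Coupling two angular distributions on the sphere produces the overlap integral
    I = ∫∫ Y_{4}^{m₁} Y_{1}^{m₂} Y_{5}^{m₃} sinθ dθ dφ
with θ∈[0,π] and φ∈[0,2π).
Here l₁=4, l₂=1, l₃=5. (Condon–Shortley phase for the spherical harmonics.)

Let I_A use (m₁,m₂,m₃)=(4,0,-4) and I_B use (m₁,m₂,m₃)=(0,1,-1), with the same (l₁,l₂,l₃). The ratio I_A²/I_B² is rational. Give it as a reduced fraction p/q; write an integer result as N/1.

Same 4,1,5: normalisation and zero-m 3j drop out of the ratio.
A: Δ: 0! 8! 2! / 11! → 1/495; sum: t=0:+1/40320 = 1/40320; 3j²(4 1 5; 4 0 -4) = Δ·Π!·Σ² = 1/55  (sign -1)
B: Δ: 0! 8! 2! / 11! → 1/495; sum: t=0:+1/1152 = 1/1152; 3j²(4 1 5; 0 1 -1) = Δ·Π!·Σ² = 1/33  (sign +1)
I_A²/I_B² = (1/55)/(1/33) = 3/5

3/5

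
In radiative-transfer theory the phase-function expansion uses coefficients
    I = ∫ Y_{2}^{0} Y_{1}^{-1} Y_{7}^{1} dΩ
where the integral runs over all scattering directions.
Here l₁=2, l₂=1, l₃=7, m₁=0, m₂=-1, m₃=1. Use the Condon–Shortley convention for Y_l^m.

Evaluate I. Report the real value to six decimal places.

triangle: need 1≤l₃≤3, have 7; I=0

0.000000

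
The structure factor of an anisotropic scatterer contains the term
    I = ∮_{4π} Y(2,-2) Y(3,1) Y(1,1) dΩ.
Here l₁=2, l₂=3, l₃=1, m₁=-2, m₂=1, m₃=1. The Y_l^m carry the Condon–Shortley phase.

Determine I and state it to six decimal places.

-0.082589

m-sum 0 ✓  L=6 even ✓  1≤1≤5 ✓
Π(2lᵢ+1) = 5×7×3 = 105
triangle coeff Δ(2,3,1) = 1/105
Σ_t [2,2]: t=2:+1/4 = 1/4
(3j)²=3/35 [(2 3 1; 0 0 0)], sign=-1
Σ_t [4,4]: t=4:+1/48 = 1/48
(3j)²=1/105 [(2 3 1; -2 1 1)], sign=+1
⇒ 4πI² = 3/35
I = (-1)√(3/35/(4π)) = -0.08258890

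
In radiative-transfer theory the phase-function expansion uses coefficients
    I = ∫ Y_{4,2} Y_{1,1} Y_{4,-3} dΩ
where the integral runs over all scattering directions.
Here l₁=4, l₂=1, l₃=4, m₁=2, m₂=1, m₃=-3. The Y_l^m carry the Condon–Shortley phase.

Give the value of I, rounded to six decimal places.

Σlᵢ=9 odd — θ-integrand is odd under cosθ→−cosθ; I=0

0.000000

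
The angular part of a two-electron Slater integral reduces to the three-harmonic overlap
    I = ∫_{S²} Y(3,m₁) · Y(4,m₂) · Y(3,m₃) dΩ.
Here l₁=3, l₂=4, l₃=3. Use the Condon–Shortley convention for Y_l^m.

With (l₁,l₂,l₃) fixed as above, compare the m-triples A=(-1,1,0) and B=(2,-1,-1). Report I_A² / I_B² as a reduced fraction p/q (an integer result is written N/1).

l's match ⇒ only the (l;m) 3-j factors differ between A and B.
A: triangle coeff Δ(3,4,3) = 1/34650; Σ_t [2,4]: t=2:+1/48 t=3:−1/24 t=4:+1/288 = -5/288; (3j)²=5/462 [(3 4 3; -1 1 0)], sign=+1
B: triangle coeff Δ(3,4,3) = 1/34650; Σ_t [0,1]: t=0:+1/144 t=1:−1/48 = -1/72; (3j)²=16/693 [(3 4 3; 2 -1 -1)], sign=-1
I_A²/I_B² = (5/462)/(16/693) = 15/32

15/32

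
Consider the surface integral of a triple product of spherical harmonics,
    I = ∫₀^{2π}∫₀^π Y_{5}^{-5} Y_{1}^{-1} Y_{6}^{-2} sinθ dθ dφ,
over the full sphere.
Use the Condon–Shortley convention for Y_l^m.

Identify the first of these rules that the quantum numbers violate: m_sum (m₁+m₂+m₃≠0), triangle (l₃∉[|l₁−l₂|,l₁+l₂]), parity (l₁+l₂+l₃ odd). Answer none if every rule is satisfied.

m_sum

m₁+m₂+m₃ = -5 − 1 − 2 = -8  ✗
triangle: |5−1|=4 ≤ l₃=6 ≤ 5+1=6
parity: l₁+l₂+l₃ = 12 is even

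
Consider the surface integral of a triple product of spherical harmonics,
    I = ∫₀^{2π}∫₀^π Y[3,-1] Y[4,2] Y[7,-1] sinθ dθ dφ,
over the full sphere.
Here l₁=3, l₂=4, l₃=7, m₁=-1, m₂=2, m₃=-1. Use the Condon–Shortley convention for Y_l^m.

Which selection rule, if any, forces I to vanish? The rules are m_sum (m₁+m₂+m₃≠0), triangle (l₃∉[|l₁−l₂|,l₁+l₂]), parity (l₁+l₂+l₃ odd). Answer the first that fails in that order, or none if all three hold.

none

Σmᵢ = 0  ✓
l₃∈[|l₁−l₂|,l₁+l₂]=[1,7], have l₃=7  ✓
Σlᵢ = 14 ⇒ even  ✓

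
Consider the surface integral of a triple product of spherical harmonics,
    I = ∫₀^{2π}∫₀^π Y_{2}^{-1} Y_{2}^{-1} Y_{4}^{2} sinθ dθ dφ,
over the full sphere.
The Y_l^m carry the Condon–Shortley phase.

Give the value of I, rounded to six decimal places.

m-sum 0 ✓  L=8 even ✓  0≤4≤4 ✓
Π(2lᵢ+1) = 5×5×9 = 225
triangle coeff Δ(2,2,4) = 1/630
Σ_t [0,0]: t=0:+1/16 = 1/16
(3j)²=2/35 [(2 2 4; 0 0 0)], sign=+1
Σ_t [0,0]: t=0:+1/36 = 1/36
(3j)²=4/63 [(2 2 4; -1 -1 2)], sign=+1
⇒ 4πI² = 40/49
I = (+1)√(40/49/(4π)) = 0.25487487

0.254875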